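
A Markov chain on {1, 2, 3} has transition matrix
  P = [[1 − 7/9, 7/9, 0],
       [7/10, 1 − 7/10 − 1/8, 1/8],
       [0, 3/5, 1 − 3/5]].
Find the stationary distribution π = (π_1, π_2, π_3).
π = (108/253, 120/253, 25/253)

This is a birth-death chain on three states, which satisfies detailed balance: π_1 · P_{12} = π_2 · P_{21} and π_2 · P_{23} = π_3 · P_{32}.
From π_1 · 7/9 = π_2 · 7/10: π_2/π_1 = (7/9)/(7/10) = 10/9.
From π_2 · 1/8 = π_3 · 3/5: π_3/π_2 = (1/8)/(3/5) = 5/24.
Take π_1 proportional to 1; then unnormalized π = (1, 10/9, 25/108). Normalize by dividing by the sum 253/108:
  π = (108/253, 120/253, 25/253).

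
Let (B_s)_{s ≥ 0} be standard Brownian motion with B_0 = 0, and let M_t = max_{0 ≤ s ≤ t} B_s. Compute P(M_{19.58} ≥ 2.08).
P(M_{19.58} ≥ 2.08) = 2·P(B_{19.58} ≥ 2.08) = 2(1 − Φ(2.08/√19.58)) ≈ 0.6383

By the reflection principle for Brownian motion, P(M_t ≥ a) = 2 · P(B_t ≥ a) for a ≥ 0. Since B_t ~ N(0, t), P(B_t ≥ 2.08) = 1 − Φ(2.08/√t) = 1 − Φ(2.08/√19.58) = 1 − Φ(0.4701). So
  P(M_{19.58} ≥ 2.08) = 2(1 − Φ(0.4701)) ≈ 0.6383.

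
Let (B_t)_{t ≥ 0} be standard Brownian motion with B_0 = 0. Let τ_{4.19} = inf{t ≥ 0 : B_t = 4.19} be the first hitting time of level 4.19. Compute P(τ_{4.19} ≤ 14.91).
P(τ_{4.19} ≤ 14.91) = 2(1 − Φ(4.19/√14.91)) = 2(1 − Φ(1.0851)) ≈ 0.2779

By the reflection principle for standard BM, P(τ_b ≤ t) = 2 · P(B_t ≥ b). Since B_t ~ N(0, t), P(B_t ≥ 4.19) = 1 − Φ(4.19/√t) = 1 − Φ(4.19/√14.91) = 1 − Φ(1.0851) ≈ 0.13894. Doubling: P(τ_{4.19} ≤ 14.91) ≈ 2 · 0.13894 = 0.27788 ≈ 0.2779.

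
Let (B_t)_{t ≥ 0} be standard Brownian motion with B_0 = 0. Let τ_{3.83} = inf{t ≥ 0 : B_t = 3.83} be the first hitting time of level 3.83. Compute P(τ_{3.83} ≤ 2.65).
P(τ_{3.83} ≤ 2.65) = 2(1 − Φ(3.83/√2.65)) = 2(1 − Φ(2.3528)) ≈ 0.0186

By the reflection principle for standard BM, P(τ_b ≤ t) = 2 · P(B_t ≥ b). Since B_t ~ N(0, t), P(B_t ≥ 3.83) = 1 − Φ(3.83/√t) = 1 − Φ(3.83/√2.65) = 1 − Φ(2.3528) ≈ 0.00932. Doubling: P(τ_{3.83} ≤ 2.65) ≈ 2 · 0.00932 = 0.01864 ≈ 0.0186.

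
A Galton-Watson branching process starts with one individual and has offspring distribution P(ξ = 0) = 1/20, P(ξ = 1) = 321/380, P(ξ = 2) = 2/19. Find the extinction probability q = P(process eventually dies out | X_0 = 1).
q = 19/40

The pgf is f(s) = 1/20 + 321/380·s + 2/19·s². The extinction probability q is the smallest fixed point of f in [0, 1]. Setting s = f(s):
  2/19·s² + (321/380 − 1)·s + 1/20 = 0
  2/19·s² − (1/20 + 2/19)·s + 1/20 = 0
which factors as (s − 1)·(2/19·s − 1/20) = 0, giving roots s = 1 and s = (1/20)/(2/19) = 19/40.
Mean offspring μ = 321/380 + 2·2/19 = 401/380 > 1 (supercritical), so q < 1. The extinction probability is the smaller root: q = (1/20)/(2/19) = 19/40.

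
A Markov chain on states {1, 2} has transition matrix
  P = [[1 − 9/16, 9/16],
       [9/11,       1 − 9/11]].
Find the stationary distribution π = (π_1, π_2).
π_1 = 16/27, π_2 = 11/27

Solve πP = π with π_1 + π_2 = 1. From πP = π: π_1 · (1 − 9/16) + π_2 · 9/11 = π_1 ⇒ π_2 · 9/11 = π_1 · 9/16 ⇒ π_2/π_1 = (9/16)/(9/11) = 11/16. Together with π_1 + π_2 = 1:
  π_1 = (9/11)/(9/16 + 9/11) = (9/11)/(243/176) = 16/27,
  π_2 = (9/16)/(9/16 + 9/11) = (9/16)/(243/176) = 11/27.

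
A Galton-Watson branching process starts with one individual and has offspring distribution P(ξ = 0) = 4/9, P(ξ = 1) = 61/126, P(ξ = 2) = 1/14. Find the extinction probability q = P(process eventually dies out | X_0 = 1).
q = 1

Mean offspring μ = 0·4/9 + 1·61/126 + 2·1/14 = 79/126 ≤ 1. For μ ≤ 1 with offspring not concentrated at 1, the Galton-Watson process goes extinct almost surely, so q = 1.
(Algebraic check: The pgf is f(s) = 4/9 + 61/126·s + 1/14·s². The extinction probability q is the smallest fixed point of f in [0, 1]. Setting s = f(s):
  1/14·s² + (61/126 − 1)·s + 4/9 = 0
  1/14·s² − (4/9 + 1/14)·s + 4/9 = 0
which factors as (s − 1)·(1/14·s − 4/9) = 0, giving roots s = 1 and s = (4/9)/(1/14) = 56/9. Since 56/9 ≥ 1, the smallest root in [0, 1] is s = 1.)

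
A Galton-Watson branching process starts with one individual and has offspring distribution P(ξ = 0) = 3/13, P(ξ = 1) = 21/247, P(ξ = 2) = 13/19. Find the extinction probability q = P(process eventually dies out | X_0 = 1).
q = 57/169

The pgf is f(s) = 3/13 + 21/247·s + 13/19·s². The extinction probability q is the smallest fixed point of f in [0, 1]. Setting s = f(s):
  13/19·s² + (21/247 − 1)·s + 3/13 = 0
  13/19·s² − (3/13 + 13/19)·s + 3/13 = 0
which factors as (s − 1)·(13/19·s − 3/13) = 0, giving roots s = 1 and s = (3/13)/(13/19) = 57/169.
Mean offspring μ = 21/247 + 2·13/19 = 359/247 > 1 (supercritical), so q < 1. The extinction probability is the smaller root: q = (3/13)/(13/19) = 57/169.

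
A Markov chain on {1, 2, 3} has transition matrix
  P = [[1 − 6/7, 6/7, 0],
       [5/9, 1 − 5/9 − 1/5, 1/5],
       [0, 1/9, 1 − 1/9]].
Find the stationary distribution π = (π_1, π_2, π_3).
π = (25/133, 270/931, 486/931)

This is a birth-death chain on three states, which satisfies detailed balance: π_1 · P_{12} = π_2 · P_{21} and π_2 · P_{23} = π_3 · P_{32}.
From π_1 · 6/7 = π_2 · 5/9: π_2/π_1 = (6/7)/(5/9) = 54/35.
From π_2 · 1/5 = π_3 · 1/9: π_3/π_2 = (1/5)/(1/9) = 9/5.
Take π_1 proportional to 1; then unnormalized π = (1, 54/35, 486/175). Normalize by dividing by the sum 133/25:
  π = (25/133, 270/931, 486/931).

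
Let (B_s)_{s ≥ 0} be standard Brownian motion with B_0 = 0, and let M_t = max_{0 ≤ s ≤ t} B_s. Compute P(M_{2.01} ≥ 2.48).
P(M_{2.01} ≥ 2.48) = 2·P(B_{2.01} ≥ 2.48) = 2(1 − Φ(2.48/√2.01)) ≈ 0.0802

By the reflection principle for Brownian motion, P(M_t ≥ a) = 2 · P(B_t ≥ a) for a ≥ 0. Since B_t ~ N(0, t), P(B_t ≥ 2.48) = 1 − Φ(2.48/√t) = 1 − Φ(2.48/√2.01) = 1 − Φ(1.7493). So
  P(M_{2.01} ≥ 2.48) = 2(1 − Φ(1.7493)) ≈ 0.0802.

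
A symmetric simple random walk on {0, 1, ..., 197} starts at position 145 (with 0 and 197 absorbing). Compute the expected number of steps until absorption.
E[τ | X_0 = 145] = 7540

Let v_k = E[τ | X_0 = k]. Boundary: v_0 = v_197 = 0. Recurrence: v_k = 1 + (v_{k-1} + v_{k+1})/2 for 1 ≤ k ≤ 196. The particular solution to v_k − (v_{k-1} + v_{k+1})/2 = 1 is v_k = −k^2. Adding homogeneous solution A + B k and matching boundaries gives v_k = k (197 − k). Substituting k = 145: v_145 = 145 · 52 = 7540.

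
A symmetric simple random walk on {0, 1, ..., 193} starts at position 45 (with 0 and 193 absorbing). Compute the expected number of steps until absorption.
E[τ | X_0 = 45] = 6660

Let v_k = E[τ | X_0 = k]. Boundary: v_0 = v_193 = 0. Recurrence: v_k = 1 + (v_{k-1} + v_{k+1})/2 for 1 ≤ k ≤ 192. The particular solution to v_k − (v_{k-1} + v_{k+1})/2 = 1 is v_k = −k^2. Adding homogeneous solution A + B k and matching boundaries gives v_k = k (193 − k). Substituting k = 45: v_45 = 45 · 148 = 6660.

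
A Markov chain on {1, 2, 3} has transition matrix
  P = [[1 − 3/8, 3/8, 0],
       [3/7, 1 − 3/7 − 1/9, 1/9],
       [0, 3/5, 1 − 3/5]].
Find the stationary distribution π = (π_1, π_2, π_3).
π = (27/55, 189/440, 7/88)

This is a birth-death chain on three states, which satisfies detailed balance: π_1 · P_{12} = π_2 · P_{21} and π_2 · P_{23} = π_3 · P_{32}.
From π_1 · 3/8 = π_2 · 3/7: π_2/π_1 = (3/8)/(3/7) = 7/8.
From π_2 · 1/9 = π_3 · 3/5: π_3/π_2 = (1/9)/(3/5) = 5/27.
Take π_1 proportional to 1; then unnormalized π = (1, 7/8, 35/216). Normalize by dividing by the sum 55/27:
  π = (27/55, 189/440, 7/88).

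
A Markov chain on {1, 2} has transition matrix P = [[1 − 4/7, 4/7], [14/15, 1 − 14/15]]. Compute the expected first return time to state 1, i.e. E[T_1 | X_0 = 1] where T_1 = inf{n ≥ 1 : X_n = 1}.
E[T_1 | X_0 = 1] = 1/π_1 = 79/49

For an irreducible recurrent Markov chain with stationary distribution π, E[T_i | X_0 = i] = 1/π_i (Kac's formula). Here π_1 = (14/15)/(4/7 + 14/15) = (14/15)/(158/105) = 49/79, so E[T_1 | X_0 = 1] = 1/π_1 = (4/7 + 14/15)/(14/15) = (158/105)/(14/15) = 79/49.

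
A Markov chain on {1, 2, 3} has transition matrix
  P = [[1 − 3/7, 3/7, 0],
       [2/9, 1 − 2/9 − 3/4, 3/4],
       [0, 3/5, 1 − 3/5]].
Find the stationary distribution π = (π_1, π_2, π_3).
π = (56/299, 108/299, 135/299)

This is a birth-death chain on three states, which satisfies detailed balance: π_1 · P_{12} = π_2 · P_{21} and π_2 · P_{23} = π_3 · P_{32}.
From π_1 · 3/7 = π_2 · 2/9: π_2/π_1 = (3/7)/(2/9) = 27/14.
From π_2 · 3/4 = π_3 · 3/5: π_3/π_2 = (3/4)/(3/5) = 5/4.
Take π_1 proportional to 1; then unnormalized π = (1, 27/14, 135/56). Normalize by dividing by the sum 299/56:
  π = (56/299, 108/299, 135/299).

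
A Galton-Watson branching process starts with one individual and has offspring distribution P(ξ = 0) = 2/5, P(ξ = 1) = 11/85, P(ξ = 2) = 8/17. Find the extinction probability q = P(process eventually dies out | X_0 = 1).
q = 17/20

The pgf is f(s) = 2/5 + 11/85·s + 8/17·s². The extinction probability q is the smallest fixed point of f in [0, 1]. Setting s = f(s):
  8/17·s² + (11/85 − 1)·s + 2/5 = 0
  8/17·s² − (2/5 + 8/17)·s + 2/5 = 0
which factors as (s − 1)·(8/17·s − 2/5) = 0, giving roots s = 1 and s = (2/5)/(8/17) = 17/20.
Mean offspring μ = 11/85 + 2·8/17 = 91/85 > 1 (supercritical), so q < 1. The extinction probability is the smaller root: q = (2/5)/(8/17) = 17/20.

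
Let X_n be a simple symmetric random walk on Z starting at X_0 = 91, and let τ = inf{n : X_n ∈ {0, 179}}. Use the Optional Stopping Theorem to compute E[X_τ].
E[X_τ] = 91

X_n is a martingale and τ is a bounded-mean stopping time (indeed τ is finite a.s. with bounded expectation since the walk is in a bounded region). By the OST, E[X_τ] = E[X_0] = 91. Equivalently: E[X_τ] = 179 · P(hit 179 first) + 0 · P(hit 0 first) = 179 · (91/179) = 91.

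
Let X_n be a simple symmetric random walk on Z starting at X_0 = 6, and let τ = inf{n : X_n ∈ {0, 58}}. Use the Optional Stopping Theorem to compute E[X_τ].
E[X_τ] = 6

X_n is a martingale and τ is a bounded-mean stopping time (indeed τ is finite a.s. with bounded expectation since the walk is in a bounded region). By the OST, E[X_τ] = E[X_0] = 6. Equivalently: E[X_τ] = 58 · P(hit 58 first) + 0 · P(hit 0 first) = 58 · (6/58) = 6.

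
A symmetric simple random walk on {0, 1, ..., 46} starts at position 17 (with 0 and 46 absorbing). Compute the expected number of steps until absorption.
E[τ | X_0 = 17] = 493

Let v_k = E[τ | X_0 = k]. Boundary: v_0 = v_46 = 0. Recurrence: v_k = 1 + (v_{k-1} + v_{k+1})/2 for 1 ≤ k ≤ 45. The particular solution to v_k − (v_{k-1} + v_{k+1})/2 = 1 is v_k = −k^2. Adding homogeneous solution A + B k and matching boundaries gives v_k = k (46 − k). Substituting k = 17: v_17 = 17 · 29 = 493.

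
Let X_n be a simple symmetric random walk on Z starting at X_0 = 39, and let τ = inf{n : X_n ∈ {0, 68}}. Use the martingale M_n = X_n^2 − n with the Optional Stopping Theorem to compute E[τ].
E[τ] = 1131

M_n = X_n^2 − n is a martingale (since E[X_{n+1}^2 | F_n] = X_n^2 + 1). By OST (τ has finite mean in a bounded region), E[M_τ] = E[M_0] = X_0^2 − 0 = 39^2 = 1521. Also E[M_τ] = E[X_τ^2] − E[τ]. The walk exits at 0 or 68, with P(hit 68 first) = 39/68, so E[X_τ^2] = 68^2 · 39/68 + 0 = 2652. Thus E[τ] = E[X_τ^2] − E[M_τ] = 2652 − 1521 = 1131 = 39(68 − 39) = 1131.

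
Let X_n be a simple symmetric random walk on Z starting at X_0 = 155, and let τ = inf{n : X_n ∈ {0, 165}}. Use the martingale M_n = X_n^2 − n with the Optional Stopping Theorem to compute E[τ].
E[τ] = 1550

M_n = X_n^2 − n is a martingale (since E[X_{n+1}^2 | F_n] = X_n^2 + 1). By OST (τ has finite mean in a bounded region), E[M_τ] = E[M_0] = X_0^2 − 0 = 155^2 = 24025. Also E[M_τ] = E[X_τ^2] − E[τ]. The walk exits at 0 or 165, with P(hit 165 first) = 155/165, so E[X_τ^2] = 165^2 · 155/165 + 0 = 25575. Thus E[τ] = E[X_τ^2] − E[M_τ] = 25575 − 24025 = 1550 = 155(165 − 155) = 1550.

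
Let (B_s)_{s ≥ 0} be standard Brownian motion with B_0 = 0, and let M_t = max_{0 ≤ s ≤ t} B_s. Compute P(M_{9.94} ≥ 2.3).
P(M_{9.94} ≥ 2.3) = 2·P(B_{9.94} ≥ 2.3) = 2(1 − Φ(2.3/√9.94)) ≈ 0.4657

By the reflection principle for Brownian motion, P(M_t ≥ a) = 2 · P(B_t ≥ a) for a ≥ 0. Since B_t ~ N(0, t), P(B_t ≥ 2.3) = 1 − Φ(2.3/√t) = 1 − Φ(2.3/√9.94) = 1 − Φ(0.7295). So
  P(M_{9.94} ≥ 2.3) = 2(1 − Φ(0.7295)) ≈ 0.4657.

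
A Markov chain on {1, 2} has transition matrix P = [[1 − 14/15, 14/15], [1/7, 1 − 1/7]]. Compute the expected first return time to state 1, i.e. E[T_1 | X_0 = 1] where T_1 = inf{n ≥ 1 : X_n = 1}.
E[T_1 | X_0 = 1] = 1/π_1 = 113/15

For an irreducible recurrent Markov chain with stationary distribution π, E[T_i | X_0 = i] = 1/π_i (Kac's formula). Here π_1 = (1/7)/(14/15 + 1/7) = (1/7)/(113/105) = 15/113, so E[T_1 | X_0 = 1] = 1/π_1 = (14/15 + 1/7)/(1/7) = (113/105)/(1/7) = 113/15.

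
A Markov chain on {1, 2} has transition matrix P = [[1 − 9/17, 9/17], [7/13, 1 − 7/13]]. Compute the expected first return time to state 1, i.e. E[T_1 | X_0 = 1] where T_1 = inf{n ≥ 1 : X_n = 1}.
E[T_1 | X_0 = 1] = 1/π_1 = 236/119

For an irreducible recurrent Markov chain with stationary distribution π, E[T_i | X_0 = i] = 1/π_i (Kac's formula). Here π_1 = (7/13)/(9/17 + 7/13) = (7/13)/(236/221) = 119/236, so E[T_1 | X_0 = 1] = 1/π_1 = (9/17 + 7/13)/(7/13) = (236/221)/(7/13) = 236/119.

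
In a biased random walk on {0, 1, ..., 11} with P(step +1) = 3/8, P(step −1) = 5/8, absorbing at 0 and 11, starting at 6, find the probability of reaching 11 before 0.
P(hit 11 before 0) = (1 − (5/3)^6) / (1 − (5/3)^11) = 1809864/24325489

Let u_k denote P(reach 11 before 0 | start at k). Boundary: u_0 = 0, u_11 = 1. Recurrence: u_k = 3/8·u_{k+1} + 5/8·u_{k-1} for 1 ≤ k ≤ 10. Try u_k = A + B·r^k with r = q/p = (5/8)/(3/8) = 5/3. Substitution satisfies the recurrence; boundary conditions give:
  u_k = (1 − r^k) / (1 − r^N) = (1 − (5/3)^6) / (1 − (5/3)^11) = 1809864/24325489.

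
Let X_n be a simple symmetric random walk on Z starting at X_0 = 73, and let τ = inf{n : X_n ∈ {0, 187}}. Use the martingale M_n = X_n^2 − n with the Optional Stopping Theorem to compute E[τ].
E[τ] = 8322

M_n = X_n^2 − n is a martingale (since E[X_{n+1}^2 | F_n] = X_n^2 + 1). By OST (τ has finite mean in a bounded region), E[M_τ] = E[M_0] = X_0^2 − 0 = 73^2 = 5329. Also E[M_τ] = E[X_τ^2] − E[τ]. The walk exits at 0 or 187, with P(hit 187 first) = 73/187, so E[X_τ^2] = 187^2 · 73/187 + 0 = 13651. Thus E[τ] = E[X_τ^2] − E[M_τ] = 13651 − 5329 = 8322 = 73(187 − 73) = 8322.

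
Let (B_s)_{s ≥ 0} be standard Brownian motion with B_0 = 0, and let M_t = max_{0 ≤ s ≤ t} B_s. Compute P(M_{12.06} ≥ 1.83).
P(M_{12.06} ≥ 1.83) = 2·P(B_{12.06} ≥ 1.83) = 2(1 − Φ(1.83/√12.06)) ≈ 0.5982

By the reflection principle for Brownian motion, P(M_t ≥ a) = 2 · P(B_t ≥ a) for a ≥ 0. Since B_t ~ N(0, t), P(B_t ≥ 1.83) = 1 − Φ(1.83/√t) = 1 − Φ(1.83/√12.06) = 1 − Φ(0.5270). So
  P(M_{12.06} ≥ 1.83) = 2(1 − Φ(0.5270)) ≈ 0.5982.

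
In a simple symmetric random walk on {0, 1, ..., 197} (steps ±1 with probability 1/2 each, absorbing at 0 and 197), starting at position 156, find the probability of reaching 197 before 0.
P(hit 197 before 0) = 156/197

Let u_k = P(hit 197 before 0 | start at k). Then u_0 = 0, u_197 = 1, and u_k = u_{k-1}/2 + u_{k+1}/2 for 1 ≤ k ≤ 196. This harmonic recurrence is solved by u_k = k/197, giving u_156 = 156/197.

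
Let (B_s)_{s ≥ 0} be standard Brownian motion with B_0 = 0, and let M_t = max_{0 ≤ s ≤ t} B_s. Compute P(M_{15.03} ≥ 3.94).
P(M_{15.03} ≥ 3.94) = 2·P(B_{15.03} ≥ 3.94) = 2(1 − Φ(3.94/√15.03)) ≈ 0.3095

By the reflection principle for Brownian motion, P(M_t ≥ a) = 2 · P(B_t ≥ a) for a ≥ 0. Since B_t ~ N(0, t), P(B_t ≥ 3.94) = 1 − Φ(3.94/√t) = 1 − Φ(3.94/√15.03) = 1 − Φ(1.0163). So
  P(M_{15.03} ≥ 3.94) = 2(1 − Φ(1.0163)) ≈ 0.3095.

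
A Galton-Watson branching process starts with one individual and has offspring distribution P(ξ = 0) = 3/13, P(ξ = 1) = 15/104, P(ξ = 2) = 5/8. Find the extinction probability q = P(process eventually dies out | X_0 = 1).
q = 24/65

The pgf is f(s) = 3/13 + 15/104·s + 5/8·s². The extinction probability q is the smallest fixed point of f in [0, 1]. Setting s = f(s):
  5/8·s² + (15/104 − 1)·s + 3/13 = 0
  5/8·s² − (3/13 + 5/8)·s + 3/13 = 0
which factors as (s − 1)·(5/8·s − 3/13) = 0, giving roots s = 1 and s = (3/13)/(5/8) = 24/65.
Mean offspring μ = 15/104 + 2·5/8 = 145/104 > 1 (supercritical), so q < 1. The extinction probability is the smaller root: q = (3/13)/(5/8) = 24/65.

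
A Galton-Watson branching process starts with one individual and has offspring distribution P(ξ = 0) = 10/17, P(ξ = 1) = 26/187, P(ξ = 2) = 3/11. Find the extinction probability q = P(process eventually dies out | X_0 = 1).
q = 1

Mean offspring μ = 0·10/17 + 1·26/187 + 2·3/11 = 128/187 ≤ 1. For μ ≤ 1 with offspring not concentrated at 1, the Galton-Watson process goes extinct almost surely, so q = 1.
(Algebraic check: The pgf is f(s) = 10/17 + 26/187·s + 3/11·s². The extinction probability q is the smallest fixed point of f in [0, 1]. Setting s = f(s):
  3/11·s² + (26/187 − 1)·s + 10/17 = 0
  3/11·s² − (10/17 + 3/11)·s + 10/17 = 0
which factors as (s − 1)·(3/11·s − 10/17) = 0, giving roots s = 1 and s = (10/17)/(3/11) = 110/51. Since 110/51 ≥ 1, the smallest root in [0, 1] is s = 1.)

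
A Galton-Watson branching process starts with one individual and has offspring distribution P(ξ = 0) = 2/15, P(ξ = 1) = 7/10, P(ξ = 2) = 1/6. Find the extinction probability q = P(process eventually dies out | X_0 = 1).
q = 4/5

The pgf is f(s) = 2/15 + 7/10·s + 1/6·s². The extinction probability q is the smallest fixed point of f in [0, 1]. Setting s = f(s):
  1/6·s² + (7/10 − 1)·s + 2/15 = 0
  1/6·s² − (2/15 + 1/6)·s + 2/15 = 0
which factors as (s − 1)·(1/6·s − 2/15) = 0, giving roots s = 1 and s = (2/15)/(1/6) = 4/5.
Mean offspring μ = 7/10 + 2·1/6 = 31/30 > 1 (supercritical), so q < 1. The extinction probability is the smaller root: q = (2/15)/(1/6) = 4/5.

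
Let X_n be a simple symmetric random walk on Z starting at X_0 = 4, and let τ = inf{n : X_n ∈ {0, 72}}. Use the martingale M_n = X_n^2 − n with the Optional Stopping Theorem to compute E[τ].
E[τ] = 272

M_n = X_n^2 − n is a martingale (since E[X_{n+1}^2 | F_n] = X_n^2 + 1). By OST (τ has finite mean in a bounded region), E[M_τ] = E[M_0] = X_0^2 − 0 = 4^2 = 16. Also E[M_τ] = E[X_τ^2] − E[τ]. The walk exits at 0 or 72, with P(hit 72 first) = 4/72, so E[X_τ^2] = 72^2 · 4/72 + 0 = 288. Thus E[τ] = E[X_τ^2] − E[M_τ] = 288 − 16 = 272 = 4(72 − 4) = 272.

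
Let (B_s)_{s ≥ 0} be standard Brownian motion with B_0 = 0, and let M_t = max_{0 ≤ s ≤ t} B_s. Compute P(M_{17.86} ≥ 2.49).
P(M_{17.86} ≥ 2.49) = 2·P(B_{17.86} ≥ 2.49) = 2(1 − Φ(2.49/√17.86)) ≈ 0.5557

By the reflection principle for Brownian motion, P(M_t ≥ a) = 2 · P(B_t ≥ a) for a ≥ 0. Since B_t ~ N(0, t), P(B_t ≥ 2.49) = 1 − Φ(2.49/√t) = 1 − Φ(2.49/√17.86) = 1 − Φ(0.5892). So
  P(M_{17.86} ≥ 2.49) = 2(1 − Φ(0.5892)) ≈ 0.5557.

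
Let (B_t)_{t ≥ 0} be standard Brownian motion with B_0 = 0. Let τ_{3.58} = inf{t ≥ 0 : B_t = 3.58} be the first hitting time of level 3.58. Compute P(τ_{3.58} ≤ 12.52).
P(τ_{3.58} ≤ 12.52) = 2(1 − Φ(3.58/√12.52)) = 2(1 − Φ(1.0118)) ≈ 0.3116

By the reflection principle for standard BM, P(τ_b ≤ t) = 2 · P(B_t ≥ b). Since B_t ~ N(0, t), P(B_t ≥ 3.58) = 1 − Φ(3.58/√t) = 1 − Φ(3.58/√12.52) = 1 − Φ(1.0118) ≈ 0.15582. Doubling: P(τ_{3.58} ≤ 12.52) ≈ 2 · 0.15582 = 0.31164 ≈ 0.3116.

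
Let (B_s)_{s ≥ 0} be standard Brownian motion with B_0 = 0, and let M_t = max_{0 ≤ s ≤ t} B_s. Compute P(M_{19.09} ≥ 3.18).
P(M_{19.09} ≥ 3.18) = 2·P(B_{19.09} ≥ 3.18) = 2(1 − Φ(3.18/√19.09)) ≈ 0.4667

By the reflection principle for Brownian motion, P(M_t ≥ a) = 2 · P(B_t ≥ a) for a ≥ 0. Since B_t ~ N(0, t), P(B_t ≥ 3.18) = 1 − Φ(3.18/√t) = 1 − Φ(3.18/√19.09) = 1 − Φ(0.7278). So
  P(M_{19.09} ≥ 3.18) = 2(1 − Φ(0.7278)) ≈ 0.4667.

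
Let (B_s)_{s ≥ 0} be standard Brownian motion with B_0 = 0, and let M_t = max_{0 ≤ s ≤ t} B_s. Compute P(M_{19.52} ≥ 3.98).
P(M_{19.52} ≥ 3.98) = 2·P(B_{19.52} ≥ 3.98) = 2(1 − Φ(3.98/√19.52)) ≈ 0.3677

By the reflection principle for Brownian motion, P(M_t ≥ a) = 2 · P(B_t ≥ a) for a ≥ 0. Since B_t ~ N(0, t), P(B_t ≥ 3.98) = 1 − Φ(3.98/√t) = 1 − Φ(3.98/√19.52) = 1 − Φ(0.9008). So
  P(M_{19.52} ≥ 3.98) = 2(1 − Φ(0.9008)) ≈ 0.3677.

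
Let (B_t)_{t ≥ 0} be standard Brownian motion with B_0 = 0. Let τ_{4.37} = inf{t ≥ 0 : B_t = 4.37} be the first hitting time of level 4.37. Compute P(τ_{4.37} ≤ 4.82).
P(τ_{4.37} ≤ 4.82) = 2(1 − Φ(4.37/√4.82)) = 2(1 − Φ(1.9905)) ≈ 0.0465

By the reflection principle for standard BM, P(τ_b ≤ t) = 2 · P(B_t ≥ b). Since B_t ~ N(0, t), P(B_t ≥ 4.37) = 1 − Φ(4.37/√t) = 1 − Φ(4.37/√4.82) = 1 − Φ(1.9905) ≈ 0.02327. Doubling: P(τ_{4.37} ≤ 4.82) ≈ 2 · 0.02327 = 0.04654 ≈ 0.0465.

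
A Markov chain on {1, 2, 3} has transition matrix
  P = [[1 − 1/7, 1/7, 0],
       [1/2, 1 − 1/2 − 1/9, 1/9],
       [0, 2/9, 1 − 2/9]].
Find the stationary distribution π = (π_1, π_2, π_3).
π = (7/10, 1/5, 1/10)

This is a birth-death chain on three states, which satisfies detailed balance: π_1 · P_{12} = π_2 · P_{21} and π_2 · P_{23} = π_3 · P_{32}.
From π_1 · 1/7 = π_2 · 1/2: π_2/π_1 = (1/7)/(1/2) = 2/7.
From π_2 · 1/9 = π_3 · 2/9: π_3/π_2 = (1/9)/(2/9) = 1/2.
Take π_1 proportional to 1; then unnormalized π = (1, 2/7, 1/7). Normalize by dividing by the sum 10/7:
  π = (7/10, 1/5, 1/10).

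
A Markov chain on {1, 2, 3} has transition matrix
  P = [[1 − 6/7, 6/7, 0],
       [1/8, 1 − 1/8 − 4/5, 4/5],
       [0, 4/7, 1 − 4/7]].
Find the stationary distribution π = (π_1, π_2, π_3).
π = (35/611, 240/611, 336/611)

This is a birth-death chain on three states, which satisfies detailed balance: π_1 · P_{12} = π_2 · P_{21} and π_2 · P_{23} = π_3 · P_{32}.
From π_1 · 6/7 = π_2 · 1/8: π_2/π_1 = (6/7)/(1/8) = 48/7.
From π_2 · 4/5 = π_3 · 4/7: π_3/π_2 = (4/5)/(4/7) = 7/5.
Take π_1 proportional to 1; then unnormalized π = (1, 48/7, 48/5). Normalize by dividing by the sum 611/35:
  π = (35/611, 240/611, 336/611).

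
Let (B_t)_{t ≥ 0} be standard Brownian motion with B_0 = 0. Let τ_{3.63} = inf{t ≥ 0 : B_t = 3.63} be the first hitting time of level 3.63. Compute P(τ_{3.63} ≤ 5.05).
P(τ_{3.63} ≤ 5.05) = 2(1 − Φ(3.63/√5.05)) = 2(1 − Φ(1.6153)) ≈ 0.1062

By the reflection principle for standard BM, P(τ_b ≤ t) = 2 · P(B_t ≥ b). Since B_t ~ N(0, t), P(B_t ≥ 3.63) = 1 − Φ(3.63/√t) = 1 − Φ(3.63/√5.05) = 1 − Φ(1.6153) ≈ 0.05312. Doubling: P(τ_{3.63} ≤ 5.05) ≈ 2 · 0.05312 = 0.10624 ≈ 0.1062.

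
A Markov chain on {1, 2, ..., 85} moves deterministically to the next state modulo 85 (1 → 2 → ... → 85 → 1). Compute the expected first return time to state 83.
E[T_83 | X_0 = 83] = 85

The chain cycles deterministically, so starting at state 83 it returns in exactly 85 steps. Equivalently, the stationary distribution is uniform π_j = 1/85 for every state j, so by Kac's formula E[T_83] = 1/π_83 = 85.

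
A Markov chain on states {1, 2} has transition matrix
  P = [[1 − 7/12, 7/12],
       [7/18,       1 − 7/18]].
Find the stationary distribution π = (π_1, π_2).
π_1 = 2/5, π_2 = 3/5

Solve πP = π with π_1 + π_2 = 1. From πP = π: π_1 · (1 − 7/12) + π_2 · 7/18 = π_1 ⇒ π_2 · 7/18 = π_1 · 7/12 ⇒ π_2/π_1 = (7/12)/(7/18) = 3/2. Together with π_1 + π_2 = 1:
  π_1 = (7/18)/(7/12 + 7/18) = (7/18)/(35/36) = 2/5,
  π_2 = (7/12)/(7/12 + 7/18) = (7/12)/(35/36) = 3/5.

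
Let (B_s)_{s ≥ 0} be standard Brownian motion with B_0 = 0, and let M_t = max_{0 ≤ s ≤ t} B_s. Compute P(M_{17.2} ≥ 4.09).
P(M_{17.2} ≥ 4.09) = 2·P(B_{17.2} ≥ 4.09) = 2(1 − Φ(4.09/√17.2)) ≈ 0.3240

By the reflection principle for Brownian motion, P(M_t ≥ a) = 2 · P(B_t ≥ a) for a ≥ 0. Since B_t ~ N(0, t), P(B_t ≥ 4.09) = 1 − Φ(4.09/√t) = 1 − Φ(4.09/√17.2) = 1 − Φ(0.9862). So
  P(M_{17.2} ≥ 4.09) = 2(1 − Φ(0.9862)) ≈ 0.3240.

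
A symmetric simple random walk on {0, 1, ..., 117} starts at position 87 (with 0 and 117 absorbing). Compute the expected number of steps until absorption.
E[τ | X_0 = 87] = 2610

Let v_k = E[τ | X_0 = k]. Boundary: v_0 = v_117 = 0. Recurrence: v_k = 1 + (v_{k-1} + v_{k+1})/2 for 1 ≤ k ≤ 116. The particular solution to v_k − (v_{k-1} + v_{k+1})/2 = 1 is v_k = −k^2. Adding homogeneous solution A + B k and matching boundaries gives v_k = k (117 − k). Substituting k = 87: v_87 = 87 · 30 = 2610.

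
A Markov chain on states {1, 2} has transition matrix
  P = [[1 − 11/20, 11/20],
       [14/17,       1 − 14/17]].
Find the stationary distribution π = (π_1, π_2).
π_1 = 280/467, π_2 = 187/467

Solve πP = π with π_1 + π_2 = 1. From πP = π: π_1 · (1 − 11/20) + π_2 · 14/17 = π_1 ⇒ π_2 · 14/17 = π_1 · 11/20 ⇒ π_2/π_1 = (11/20)/(14/17) = 187/280. Together with π_1 + π_2 = 1:
  π_1 = (14/17)/(11/20 + 14/17) = (14/17)/(467/340) = 280/467,
  π_2 = (11/20)/(11/20 + 14/17) = (11/20)/(467/340) = 187/467.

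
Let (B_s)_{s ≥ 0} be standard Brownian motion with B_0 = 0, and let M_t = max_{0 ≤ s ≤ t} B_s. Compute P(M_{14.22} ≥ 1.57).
P(M_{14.22} ≥ 1.57) = 2·P(B_{14.22} ≥ 1.57) = 2(1 − Φ(1.57/√14.22)) ≈ 0.6772

By the reflection principle for Brownian motion, P(M_t ≥ a) = 2 · P(B_t ≥ a) for a ≥ 0. Since B_t ~ N(0, t), P(B_t ≥ 1.57) = 1 − Φ(1.57/√t) = 1 − Φ(1.57/√14.22) = 1 − Φ(0.4163). So
  P(M_{14.22} ≥ 1.57) = 2(1 − Φ(0.4163)) ≈ 0.6772.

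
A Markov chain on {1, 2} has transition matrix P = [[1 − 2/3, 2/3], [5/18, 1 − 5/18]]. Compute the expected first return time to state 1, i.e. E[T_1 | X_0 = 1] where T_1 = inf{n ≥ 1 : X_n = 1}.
E[T_1 | X_0 = 1] = 1/π_1 = 17/5

For an irreducible recurrent Markov chain with stationary distribution π, E[T_i | X_0 = i] = 1/π_i (Kac's formula). Here π_1 = (5/18)/(2/3 + 5/18) = (5/18)/(17/18) = 5/17, so E[T_1 | X_0 = 1] = 1/π_1 = (2/3 + 5/18)/(5/18) = (17/18)/(5/18) = 17/5.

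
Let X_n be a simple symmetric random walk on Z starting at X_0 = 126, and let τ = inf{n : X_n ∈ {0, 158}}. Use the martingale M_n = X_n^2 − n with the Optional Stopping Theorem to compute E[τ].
E[τ] = 4032

M_n = X_n^2 − n is a martingale (since E[X_{n+1}^2 | F_n] = X_n^2 + 1). By OST (τ has finite mean in a bounded region), E[M_τ] = E[M_0] = X_0^2 − 0 = 126^2 = 15876. Also E[M_τ] = E[X_τ^2] − E[τ]. The walk exits at 0 or 158, with P(hit 158 first) = 126/158, so E[X_τ^2] = 158^2 · 126/158 + 0 = 19908. Thus E[τ] = E[X_τ^2] − E[M_τ] = 19908 − 15876 = 4032 = 126(158 − 126) = 4032.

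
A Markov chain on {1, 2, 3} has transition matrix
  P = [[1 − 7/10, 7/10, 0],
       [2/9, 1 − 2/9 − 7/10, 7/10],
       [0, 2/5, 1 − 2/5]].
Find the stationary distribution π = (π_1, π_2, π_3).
π = (80/773, 252/773, 441/773)

This is a birth-death chain on three states, which satisfies detailed balance: π_1 · P_{12} = π_2 · P_{21} and π_2 · P_{23} = π_3 · P_{32}.
From π_1 · 7/10 = π_2 · 2/9: π_2/π_1 = (7/10)/(2/9) = 63/20.
From π_2 · 7/10 = π_3 · 2/5: π_3/π_2 = (7/10)/(2/5) = 7/4.
Take π_1 proportional to 1; then unnormalized π = (1, 63/20, 441/80). Normalize by dividing by the sum 773/80:
  π = (80/773, 252/773, 441/773).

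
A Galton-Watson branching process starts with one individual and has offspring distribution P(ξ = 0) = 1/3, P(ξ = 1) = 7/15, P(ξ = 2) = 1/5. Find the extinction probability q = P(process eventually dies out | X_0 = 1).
q = 1

Mean offspring μ = 0·1/3 + 1·7/15 + 2·1/5 = 13/15 ≤ 1. For μ ≤ 1 with offspring not concentrated at 1, the Galton-Watson process goes extinct almost surely, so q = 1.
(Algebraic check: The pgf is f(s) = 1/3 + 7/15·s + 1/5·s². The extinction probability q is the smallest fixed point of f in [0, 1]. Setting s = f(s):
  1/5·s² + (7/15 − 1)·s + 1/3 = 0
  1/5·s² − (1/3 + 1/5)·s + 1/3 = 0
which factors as (s − 1)·(1/5·s − 1/3) = 0, giving roots s = 1 and s = (1/3)/(1/5) = 5/3. Since 5/3 ≥ 1, the smallest root in [0, 1] is s = 1.)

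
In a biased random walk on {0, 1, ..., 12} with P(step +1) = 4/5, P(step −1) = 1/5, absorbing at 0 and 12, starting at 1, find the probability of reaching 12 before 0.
P(hit 12 before 0) = (1 − (1/4)^1) / (1 − (1/4)^12) = 4194304/5592405

Let u_k denote P(reach 12 before 0 | start at k). Boundary: u_0 = 0, u_12 = 1. Recurrence: u_k = 4/5·u_{k+1} + 1/5·u_{k-1} for 1 ≤ k ≤ 11. Try u_k = A + B·r^k with r = q/p = (1/5)/(4/5) = 1/4. Substitution satisfies the recurrence; boundary conditions give:
  u_k = (1 − r^k) / (1 − r^N) = (1 − (1/4)^1) / (1 − (1/4)^12) = 4194304/5592405.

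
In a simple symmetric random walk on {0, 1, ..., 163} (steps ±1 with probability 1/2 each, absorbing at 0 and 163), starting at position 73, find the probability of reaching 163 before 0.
P(hit 163 before 0) = 73/163

Let u_k = P(hit 163 before 0 | start at k). Then u_0 = 0, u_163 = 1, and u_k = u_{k-1}/2 + u_{k+1}/2 for 1 ≤ k ≤ 162. This harmonic recurrence is solved by u_k = k/163, giving u_73 = 73/163.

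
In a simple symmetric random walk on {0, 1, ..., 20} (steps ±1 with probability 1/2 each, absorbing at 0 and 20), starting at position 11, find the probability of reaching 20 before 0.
P(hit 20 before 0) = 11/20

Let u_k = P(hit 20 before 0 | start at k). Then u_0 = 0, u_20 = 1, and u_k = u_{k-1}/2 + u_{k+1}/2 for 1 ≤ k ≤ 19. This harmonic recurrence is solved by u_k = k/20, giving u_11 = 11/20.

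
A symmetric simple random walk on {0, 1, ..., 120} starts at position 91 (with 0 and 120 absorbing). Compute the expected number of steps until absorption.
E[τ | X_0 = 91] = 2639

Let v_k = E[τ | X_0 = k]. Boundary: v_0 = v_120 = 0. Recurrence: v_k = 1 + (v_{k-1} + v_{k+1})/2 for 1 ≤ k ≤ 119. The particular solution to v_k − (v_{k-1} + v_{k+1})/2 = 1 is v_k = −k^2. Adding homogeneous solution A + B k and matching boundaries gives v_k = k (120 − k). Substituting k = 91: v_91 = 91 · 29 = 2639.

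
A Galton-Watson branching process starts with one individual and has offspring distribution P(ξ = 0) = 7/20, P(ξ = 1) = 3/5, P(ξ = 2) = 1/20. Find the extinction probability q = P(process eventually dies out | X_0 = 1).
q = 1

Mean offspring μ = 0·7/20 + 1·3/5 + 2·1/20 = 7/10 ≤ 1. For μ ≤ 1 with offspring not concentrated at 1, the Galton-Watson process goes extinct almost surely, so q = 1.
(Algebraic check: The pgf is f(s) = 7/20 + 3/5·s + 1/20·s². The extinction probability q is the smallest fixed point of f in [0, 1]. Setting s = f(s):
  1/20·s² + (3/5 − 1)·s + 7/20 = 0
  1/20·s² − (7/20 + 1/20)·s + 7/20 = 0
which factors as (s − 1)·(1/20·s − 7/20) = 0, giving roots s = 1 and s = (7/20)/(1/20) = 7. Since 7 ≥ 1, the smallest root in [0, 1] is s = 1.)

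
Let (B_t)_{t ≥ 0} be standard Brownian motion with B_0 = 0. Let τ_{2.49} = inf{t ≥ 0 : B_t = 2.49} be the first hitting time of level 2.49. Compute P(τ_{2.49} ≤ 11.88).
P(τ_{2.49} ≤ 11.88) = 2(1 − Φ(2.49/√11.88)) = 2(1 − Φ(0.7224)) ≈ 0.4700

By the reflection principle for standard BM, P(τ_b ≤ t) = 2 · P(B_t ≥ b). Since B_t ~ N(0, t), P(B_t ≥ 2.49) = 1 − Φ(2.49/√t) = 1 − Φ(2.49/√11.88) = 1 − Φ(0.7224) ≈ 0.23502. Doubling: P(τ_{2.49} ≤ 11.88) ≈ 2 · 0.23502 = 0.47004 ≈ 0.4700.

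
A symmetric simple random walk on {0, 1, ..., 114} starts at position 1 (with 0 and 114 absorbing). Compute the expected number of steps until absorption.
E[τ | X_0 = 1] = 113

Let v_k = E[τ | X_0 = k]. Boundary: v_0 = v_114 = 0. Recurrence: v_k = 1 + (v_{k-1} + v_{k+1})/2 for 1 ≤ k ≤ 113. The particular solution to v_k − (v_{k-1} + v_{k+1})/2 = 1 is v_k = −k^2. Adding homogeneous solution A + B k and matching boundaries gives v_k = k (114 − k). Substituting k = 1: v_1 = 1 · 113 = 113.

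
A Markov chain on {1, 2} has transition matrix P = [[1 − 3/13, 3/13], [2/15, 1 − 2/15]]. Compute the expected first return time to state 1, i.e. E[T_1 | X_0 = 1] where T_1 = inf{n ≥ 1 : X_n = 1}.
E[T_1 | X_0 = 1] = 1/π_1 = 71/26

For an irreducible recurrent Markov chain with stationary distribution π, E[T_i | X_0 = i] = 1/π_i (Kac's formula). Here π_1 = (2/15)/(3/13 + 2/15) = (2/15)/(71/195) = 26/71, so E[T_1 | X_0 = 1] = 1/π_1 = (3/13 + 2/15)/(2/15) = (71/195)/(2/15) = 71/26.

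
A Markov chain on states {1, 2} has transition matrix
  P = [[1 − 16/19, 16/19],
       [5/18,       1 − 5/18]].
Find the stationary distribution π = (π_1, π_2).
π_1 = 95/383, π_2 = 288/383

Solve πP = π with π_1 + π_2 = 1. From πP = π: π_1 · (1 − 16/19) + π_2 · 5/18 = π_1 ⇒ π_2 · 5/18 = π_1 · 16/19 ⇒ π_2/π_1 = (16/19)/(5/18) = 288/95. Together with π_1 + π_2 = 1:
  π_1 = (5/18)/(16/19 + 5/18) = (5/18)/(383/342) = 95/383,
  π_2 = (16/19)/(16/19 + 5/18) = (16/19)/(383/342) = 288/383.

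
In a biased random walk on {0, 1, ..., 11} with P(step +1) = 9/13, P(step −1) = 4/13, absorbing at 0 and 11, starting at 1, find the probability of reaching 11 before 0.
P(hit 11 before 0) = (1 − (4/9)^1) / (1 − (4/9)^11) = 3486784401/6275373061

Let u_k denote P(reach 11 before 0 | start at k). Boundary: u_0 = 0, u_11 = 1. Recurrence: u_k = 9/13·u_{k+1} + 4/13·u_{k-1} for 1 ≤ k ≤ 10. Try u_k = A + B·r^k with r = q/p = (4/13)/(9/13) = 4/9. Substitution satisfies the recurrence; boundary conditions give:
  u_k = (1 − r^k) / (1 − r^N) = (1 − (4/9)^1) / (1 − (4/9)^11) = 3486784401/6275373061.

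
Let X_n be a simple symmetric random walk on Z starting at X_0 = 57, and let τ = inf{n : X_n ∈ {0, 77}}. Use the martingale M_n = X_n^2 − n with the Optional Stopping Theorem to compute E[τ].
E[τ] = 1140

M_n = X_n^2 − n is a martingale (since E[X_{n+1}^2 | F_n] = X_n^2 + 1). By OST (τ has finite mean in a bounded region), E[M_τ] = E[M_0] = X_0^2 − 0 = 57^2 = 3249. Also E[M_τ] = E[X_τ^2] − E[τ]. The walk exits at 0 or 77, with P(hit 77 first) = 57/77, so E[X_τ^2] = 77^2 · 57/77 + 0 = 4389. Thus E[τ] = E[X_τ^2] − E[M_τ] = 4389 − 3249 = 1140 = 57(77 − 57) = 1140.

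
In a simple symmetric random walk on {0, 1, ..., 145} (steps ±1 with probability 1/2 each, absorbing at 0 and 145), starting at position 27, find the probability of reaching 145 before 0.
P(hit 145 before 0) = 27/145

Let u_k = P(hit 145 before 0 | start at k). Then u_0 = 0, u_145 = 1, and u_k = u_{k-1}/2 + u_{k+1}/2 for 1 ≤ k ≤ 144. This harmonic recurrence is solved by u_k = k/145, giving u_27 = 27/145.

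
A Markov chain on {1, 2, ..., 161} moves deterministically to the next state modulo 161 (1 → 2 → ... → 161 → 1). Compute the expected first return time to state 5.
E[T_5 | X_0 = 5] = 161

The chain cycles deterministically, so starting at state 5 it returns in exactly 161 steps. Equivalently, the stationary distribution is uniform π_j = 1/161 for every state j, so by Kac's formula E[T_5] = 1/π_5 = 161.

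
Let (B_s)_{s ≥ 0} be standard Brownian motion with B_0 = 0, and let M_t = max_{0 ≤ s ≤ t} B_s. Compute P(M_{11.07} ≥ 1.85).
P(M_{11.07} ≥ 1.85) = 2·P(B_{11.07} ≥ 1.85) = 2(1 − Φ(1.85/√11.07)) ≈ 0.5782

By the reflection principle for Brownian motion, P(M_t ≥ a) = 2 · P(B_t ≥ a) for a ≥ 0. Since B_t ~ N(0, t), P(B_t ≥ 1.85) = 1 − Φ(1.85/√t) = 1 − Φ(1.85/√11.07) = 1 − Φ(0.5560). So
  P(M_{11.07} ≥ 1.85) = 2(1 − Φ(0.5560)) ≈ 0.5782.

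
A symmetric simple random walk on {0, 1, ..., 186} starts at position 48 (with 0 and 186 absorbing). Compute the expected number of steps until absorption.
E[τ | X_0 = 48] = 6624

Let v_k = E[τ | X_0 = k]. Boundary: v_0 = v_186 = 0. Recurrence: v_k = 1 + (v_{k-1} + v_{k+1})/2 for 1 ≤ k ≤ 185. The particular solution to v_k − (v_{k-1} + v_{k+1})/2 = 1 is v_k = −k^2. Adding homogeneous solution A + B k and matching boundaries gives v_k = k (186 − k). Substituting k = 48: v_48 = 48 · 138 = 6624.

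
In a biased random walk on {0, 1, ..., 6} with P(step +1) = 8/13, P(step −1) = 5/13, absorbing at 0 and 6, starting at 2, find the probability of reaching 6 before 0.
P(hit 6 before 0) = (1 − (5/8)^2) / (1 − (5/8)^6) = 4096/6321

Let u_k denote P(reach 6 before 0 | start at k). Boundary: u_0 = 0, u_6 = 1. Recurrence: u_k = 8/13·u_{k+1} + 5/13·u_{k-1} for 1 ≤ k ≤ 5. Try u_k = A + B·r^k with r = q/p = (5/13)/(8/13) = 5/8. Substitution satisfies the recurrence; boundary conditions give:
  u_k = (1 − r^k) / (1 − r^N) = (1 − (5/8)^2) / (1 − (5/8)^6) = 4096/6321.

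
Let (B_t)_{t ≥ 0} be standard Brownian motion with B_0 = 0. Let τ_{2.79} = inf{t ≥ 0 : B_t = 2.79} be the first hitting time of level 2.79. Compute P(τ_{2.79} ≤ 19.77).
P(τ_{2.79} ≤ 19.77) = 2(1 − Φ(2.79/√19.77)) = 2(1 − Φ(0.6275)) ≈ 0.5303

By the reflection principle for standard BM, P(τ_b ≤ t) = 2 · P(B_t ≥ b). Since B_t ~ N(0, t), P(B_t ≥ 2.79) = 1 − Φ(2.79/√t) = 1 − Φ(2.79/√19.77) = 1 − Φ(0.6275) ≈ 0.26517. Doubling: P(τ_{2.79} ≤ 19.77) ≈ 2 · 0.26517 = 0.53034 ≈ 0.5303.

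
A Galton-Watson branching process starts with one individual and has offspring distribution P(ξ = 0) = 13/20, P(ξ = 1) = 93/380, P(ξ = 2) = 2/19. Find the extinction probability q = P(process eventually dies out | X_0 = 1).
q = 1

Mean offspring μ = 0·13/20 + 1·93/380 + 2·2/19 = 173/380 ≤ 1. For μ ≤ 1 with offspring not concentrated at 1, the Galton-Watson process goes extinct almost surely, so q = 1.
(Algebraic check: The pgf is f(s) = 13/20 + 93/380·s + 2/19·s². The extinction probability q is the smallest fixed point of f in [0, 1]. Setting s = f(s):
  2/19·s² + (93/380 − 1)·s + 13/20 = 0
  2/19·s² − (13/20 + 2/19)·s + 13/20 = 0
which factors as (s − 1)·(2/19·s − 13/20) = 0, giving roots s = 1 and s = (13/20)/(2/19) = 247/40. Since 247/40 ≥ 1, the smallest root in [0, 1] is s = 1.)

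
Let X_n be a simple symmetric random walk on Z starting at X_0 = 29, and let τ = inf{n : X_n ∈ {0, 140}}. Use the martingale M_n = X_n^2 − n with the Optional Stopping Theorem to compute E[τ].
E[τ] = 3219

M_n = X_n^2 − n is a martingale (since E[X_{n+1}^2 | F_n] = X_n^2 + 1). By OST (τ has finite mean in a bounded region), E[M_τ] = E[M_0] = X_0^2 − 0 = 29^2 = 841. Also E[M_τ] = E[X_τ^2] − E[τ]. The walk exits at 0 or 140, with P(hit 140 first) = 29/140, so E[X_τ^2] = 140^2 · 29/140 + 0 = 4060. Thus E[τ] = E[X_τ^2] − E[M_τ] = 4060 − 841 = 3219 = 29(140 − 29) = 3219.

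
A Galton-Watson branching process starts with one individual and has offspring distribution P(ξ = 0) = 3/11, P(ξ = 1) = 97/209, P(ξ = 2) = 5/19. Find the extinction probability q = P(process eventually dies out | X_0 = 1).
q = 1

Mean offspring μ = 0·3/11 + 1·97/209 + 2·5/19 = 207/209 ≤ 1. For μ ≤ 1 with offspring not concentrated at 1, the Galton-Watson process goes extinct almost surely, so q = 1.
(Algebraic check: The pgf is f(s) = 3/11 + 97/209·s + 5/19·s². The extinction probability q is the smallest fixed point of f in [0, 1]. Setting s = f(s):
  5/19·s² + (97/209 − 1)·s + 3/11 = 0
  5/19·s² − (3/11 + 5/19)·s + 3/11 = 0
which factors as (s − 1)·(5/19·s − 3/11) = 0, giving roots s = 1 and s = (3/11)/(5/19) = 57/55. Since 57/55 ≥ 1, the smallest root in [0, 1] is s = 1.)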